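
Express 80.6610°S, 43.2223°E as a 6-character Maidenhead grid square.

LA19oi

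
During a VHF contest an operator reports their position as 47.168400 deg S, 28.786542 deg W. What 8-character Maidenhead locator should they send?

HE52ot59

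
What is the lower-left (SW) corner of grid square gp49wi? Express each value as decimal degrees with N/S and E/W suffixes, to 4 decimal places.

69.3333° N, 50.1667° W

Field G=6, P=15: +6·20° lon, +15·10° lat → SW at lon -60°, lat 60°.
Square 4, 9: +4·2° lon, +9·1° lat → SW at lon -52°, lat 69°.
Subsquare w=22, i=8: +22·0.0833333° lon, +8·0.0416667° lat → SW at lon -50.1667°, lat 69.3333°.
latitude 69.3333° N, longitude 50.1667° W.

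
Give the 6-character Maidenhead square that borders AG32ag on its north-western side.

Longitude subsquare a = 0; −1 → -1, wraps to 23 = x, carry into square.
Longitude square 3; −1 → 2.
Latitude subsquare g = 6; +1 → 7 = h.

AG22xh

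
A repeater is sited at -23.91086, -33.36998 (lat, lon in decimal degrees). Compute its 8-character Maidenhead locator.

HG36hc51

Add 180° to longitude and 90° to latitude: 146.63002, 66.08914.
Field: lon ⌊146.63002/20⌋ = 7 → H; lat ⌊66.08914/10⌋ = 6 → G.
Square: lon ⌊6.63002/2⌋ = 3; lat ⌊6.08914/1⌋ = 6.
Subsquare: lon ⌊0.63002/0.0833333⌋ = 7 → h; lat ⌊0.08914/0.0416667⌋ = 2 → c.
Extended square: lon ⌊0.04669/0.00833333⌋ = 5; lat ⌊0.00581/0.00416667⌋ = 1.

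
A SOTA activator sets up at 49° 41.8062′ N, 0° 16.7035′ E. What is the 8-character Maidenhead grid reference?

JN09dq37

Add 180° to longitude and 90° to latitude: 180.27839, 139.69677.
Field: 180.27839/20 → 9 → J, 139.69677/10 → 13 → N; chars JN.
Square: 0.27839/2 → 0, 9.69677/1 → 9; chars 09.
Subsquare: 0.27839/0.0833333 → 3 → d, 0.69677/0.0416667 → 16 → q; chars dq.
Extended square: 0.02839/0.00833333 → 3, 0.03010/0.00416667 → 7; chars 37.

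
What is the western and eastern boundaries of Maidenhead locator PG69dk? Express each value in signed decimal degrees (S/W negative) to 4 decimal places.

132.2500, 132.3333

Field P=15, G=6: +15·20° lon, +6·10° lat → SW at lon 120°, lat -30°.
Square 6, 9: +6·2° lon, +9·1° lat → SW at lon 132°, lat -21°.
Subsquare d=3, k=10: +3·0.0833333° lon, +10·0.0416667° lat → SW at lon 132.25°, lat -20.5833°.
Cell spans 0.0833333° lon × 0.0416667° lat.
west 132.2500, east 132.3333.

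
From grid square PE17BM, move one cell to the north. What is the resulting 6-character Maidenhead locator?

PE17bn

Latitude subsquare m = 12; +1 → 13 = n.
The longitude characters are unchanged.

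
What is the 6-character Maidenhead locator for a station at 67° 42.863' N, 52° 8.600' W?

Shift to the Maidenhead origin (180°W, 90°S): lon 127.8567, lat 157.7144.
Field: lon ⌊127.8567/20⌋ = 6 → G; lat ⌊157.7144/10⌋ = 15 → P.
Square: lon ⌊7.8567/2⌋ = 3; lat ⌊7.7144/1⌋ = 7.
Subsquare: lon ⌊1.8567/0.0833333⌋ = 22 → w; lat ⌊0.7144/0.0416667⌋ = 17 → r.

GP37wr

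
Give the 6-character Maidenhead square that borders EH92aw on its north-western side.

Longitude subsquare a = 0; −1 → -1, wraps to 23 = x, carry into square.
Longitude square 9; −1 → 8.
Latitude subsquare w = 22; +1 → 23 = x.

EH82xx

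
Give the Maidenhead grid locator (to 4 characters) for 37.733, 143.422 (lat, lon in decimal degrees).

QM17

Shift to the Maidenhead origin (180°W, 90°S): lon 323.42, lat 127.73.
Field: 323.42/20 → 16 → Q, 127.73/10 → 12 → M; chars QM.
Square: 3.42/2 → 1, 7.73/1 → 7; chars 17.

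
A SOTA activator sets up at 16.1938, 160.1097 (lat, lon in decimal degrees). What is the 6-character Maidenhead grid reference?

RK06be

Offset from 180°W / 90°S: lon 340.1097°, lat 106.1938°.
Field: 340.1097/20 → 17 → R, 106.1938/10 → 10 → K; chars RK.
Square: 0.1097/2 → 0, 6.1938/1 → 6; chars 06.
Subsquare: 0.1097/0.0833333 → 1 → b, 0.1938/0.0416667 → 4 → e; chars be.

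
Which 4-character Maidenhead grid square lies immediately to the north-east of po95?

QO06

Longitude square 9; +1 → 10, wraps to 0, carry into field.
Longitude field P = 15; +1 → 16 = Q.
Latitude square 5; +1 → 6.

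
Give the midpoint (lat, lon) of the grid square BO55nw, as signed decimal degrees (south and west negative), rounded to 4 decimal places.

55.9375, -148.8750

Field B=1, O=14: +1·20° lon, +14·10° lat → SW at lon -160°, lat 50°.
Square 5, 5: +5·2° lon, +5·1° lat → SW at lon -150°, lat 55°.
Subsquare n=13, w=22: +13·0.0833333° lon, +22·0.0416667° lat → SW at lon -148.917°, lat 55.9167°.
Cell spans 0.0833333° lon × 0.0416667° lat. Centre is SW corner plus half of each.
latitude 55.9375, longitude -148.8750.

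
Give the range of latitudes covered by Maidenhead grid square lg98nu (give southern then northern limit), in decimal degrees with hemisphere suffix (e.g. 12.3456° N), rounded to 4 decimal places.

21.1667° S, 21.1250° S

Field L=11, G=6: +11·20° lon, +6·10° lat → SW at lon 40°, lat -30°.
Square 9, 8: +9·2° lon, +8·1° lat → SW at lon 58°, lat -22°.
Subsquare n=13, u=20: +13·0.0833333° lon, +20·0.0416667° lat → SW at lon 59.0833°, lat -21.1667°.
Cell spans 0.0833333° lon × 0.0416667° lat.
south 21.1667° S, north 21.1250° S.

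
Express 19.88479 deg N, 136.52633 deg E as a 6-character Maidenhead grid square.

PK89gv

Offset from 180°W / 90°S: lon 316.5263°, lat 109.8848°.
Field (20°×10°, letters A–R): lon ⌊316.5263/20⌋ = 15 → P; lat ⌊109.8848/10⌋ = 10 → K.
Square (2°×1°, digits 0–9): lon ⌊16.5263/2⌋ = 8; lat ⌊9.8848/1⌋ = 9.
Subsquare (5′×2.5′, letters a–x): lon ⌊0.5263/0.0833333⌋ = 6 → g; lat ⌊0.8848/0.0416667⌋ = 21 → v.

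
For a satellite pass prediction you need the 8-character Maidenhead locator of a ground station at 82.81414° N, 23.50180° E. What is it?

KR12st05

Add 180° to longitude and 90° to latitude: 203.50180, 172.81414.
Field: lon ⌊203.50180/20⌋ = 10 → K; lat ⌊172.81414/10⌋ = 17 → R.
Square: lon ⌊3.50180/2⌋ = 1; lat ⌊2.81414/1⌋ = 2.
Subsquare: lon ⌊1.50180/0.0833333⌋ = 18 → s; lat ⌊0.81414/0.0416667⌋ = 19 → t.
Extended square: lon ⌊0.00180/0.00833333⌋ = 0; lat ⌊0.02247/0.00416667⌋ = 5.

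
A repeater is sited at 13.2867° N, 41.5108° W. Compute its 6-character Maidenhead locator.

GK93fg

Shift to the Maidenhead origin (180°W, 90°S): lon 138.4892, lat 103.2867.
Field: lon ⌊138.4892/20⌋ = 6 → G; lat ⌊103.2867/10⌋ = 10 → K.
Square: lon ⌊18.4892/2⌋ = 9; lat ⌊3.2867/1⌋ = 3.
Subsquare: lon ⌊0.4892/0.0833333⌋ = 5 → f; lat ⌊0.2867/0.0416667⌋ = 6 → g.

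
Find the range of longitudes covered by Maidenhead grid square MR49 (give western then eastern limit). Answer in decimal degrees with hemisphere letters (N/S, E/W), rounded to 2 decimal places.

68.00° E, 70.00° E

Field M=12, R=17: +12·20° lon, +17·10° lat → SW at lon 60°, lat 80°.
Square 4, 9: +4·2° lon, +9·1° lat → SW at lon 68°, lat 89°.
Cell spans 2° lon × 1° lat.
west 68.00° E, east 70.00° E.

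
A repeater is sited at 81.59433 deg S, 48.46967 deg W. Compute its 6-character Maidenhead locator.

Add 180° to longitude and 90° to latitude: 131.5303, 8.4057.
Field: 131.5303/20 → 6 → G, 8.4057/10 → 0 → A; chars GA.
Square: 11.5303/2 → 5, 8.4057/1 → 8; chars 58.
Subsquare: 1.5303/0.0833333 → 18 → s, 0.4057/0.0416667 → 9 → j; chars sj.

GA58sj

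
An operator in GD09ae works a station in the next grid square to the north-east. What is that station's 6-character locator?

Longitude subsquare a = 0; +1 → 1 = b.
Latitude subsquare e = 4; +1 → 5 = f.

GD09bf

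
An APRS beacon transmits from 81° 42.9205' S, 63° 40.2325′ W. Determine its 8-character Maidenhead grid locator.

Add 180° to longitude and 90° to latitude: 116.32946, 8.28466.
Field (20°×10°, letters A–R): 116.32946/20 → 5 → F, 8.28466/10 → 0 → A; chars FA.
Square (2°×1°, digits 0–9): 16.32946/2 → 8, 8.28466/1 → 8; chars 88.
Subsquare (5′×2.5′, letters a–x): 0.32946/0.0833333 → 3 → d, 0.28466/0.0416667 → 6 → g; chars dg.
Extended square (30″×15″, digits 0–9): 0.07946/0.00833333 → 9, 0.03466/0.00416667 → 8; chars 98.

FA88dg98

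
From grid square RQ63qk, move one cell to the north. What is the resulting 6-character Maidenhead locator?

RQ63ql

Latitude subsquare k = 10; +1 → 11 = l.
The longitude characters are unchanged.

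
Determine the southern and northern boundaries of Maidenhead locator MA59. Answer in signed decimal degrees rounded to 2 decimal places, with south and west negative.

Field M=12, A=0: +12·20° lon, +0·10° lat → SW at lon 60°, lat -90°.
Square 5, 9: +5·2° lon, +9·1° lat → SW at lon 70°, lat -81°.
Cell spans 2° lon × 1° lat.
south -81.00, north -80.00.

-81.00, -80.00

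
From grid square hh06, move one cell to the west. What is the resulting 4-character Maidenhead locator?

GH96

Longitude square 0; −1 → -1, wraps to 9, carry into field.
Longitude field H = 7; −1 → 6 = G.
The latitude characters are unchanged.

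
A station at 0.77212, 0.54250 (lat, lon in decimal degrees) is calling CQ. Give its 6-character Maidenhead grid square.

Shift to the Maidenhead origin (180°W, 90°S): lon 180.5425, lat 90.7721.
Field (20°×10°, letters A–R): 180.5425/20 → 9 → J, 90.7721/10 → 9 → J; chars JJ.
Square (2°×1°, digits 0–9): 0.5425/2 → 0, 0.7721/1 → 0; chars 00.
Subsquare (5′×2.5′, letters a–x): 0.5425/0.0833333 → 6 → g, 0.7721/0.0416667 → 18 → s; chars gs.

JJ00gs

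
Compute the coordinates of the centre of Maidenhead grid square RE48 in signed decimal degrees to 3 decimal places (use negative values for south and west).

-41.500, 169.000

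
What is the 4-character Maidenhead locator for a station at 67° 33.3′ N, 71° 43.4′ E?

MP57

Add 180° to longitude and 90° to latitude: 251.72, 157.56.
Field: lon ⌊251.72/20⌋ = 12 → M; lat ⌊157.56/10⌋ = 15 → P.
Square: lon ⌊11.72/2⌋ = 5; lat ⌊7.56/1⌋ = 7.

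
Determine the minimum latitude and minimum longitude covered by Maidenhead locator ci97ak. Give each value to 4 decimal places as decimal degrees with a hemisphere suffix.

2.5833° S, 122.0000° W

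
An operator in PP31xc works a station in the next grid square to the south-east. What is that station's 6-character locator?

Longitude subsquare x = 23; +1 → 24, wraps to 0 = a, carry into square.
Longitude square 3; +1 → 4.
Latitude subsquare c = 2; −1 → 1 = b.

PP41ab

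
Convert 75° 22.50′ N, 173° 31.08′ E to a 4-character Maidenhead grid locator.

Add 180° to longitude and 90° to latitude: 353.52, 165.38.
Field (20°×10°, letters A–R): 353.52/20 → 17 → R, 165.38/10 → 16 → Q; chars RQ.
Square (2°×1°, digits 0–9): 13.52/2 → 6, 5.38/1 → 5; chars 65.

RQ65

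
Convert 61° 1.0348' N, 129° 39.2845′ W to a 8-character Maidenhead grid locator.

CP51ea14

Shift to the Maidenhead origin (180°W, 90°S): lon 50.34526, lat 151.01725.
Field: 50.34526/20 → 2 → C, 151.01725/10 → 15 → P; chars CP.
Square: 10.34526/2 → 5, 1.01725/1 → 1; chars 51.
Subsquare: 0.34526/0.0833333 → 4 → e, 0.01725/0.0416667 → 0 → a; chars ea.
Extended square: 0.01193/0.00833333 → 1, 0.01725/0.00416667 → 4; chars 14.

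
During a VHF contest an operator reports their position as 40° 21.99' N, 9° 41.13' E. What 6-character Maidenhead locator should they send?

JN40ui

Offset from 180°W / 90°S: lon 189.6855°, lat 130.3665°.
Field (20°×10°, letters A–R): lon ⌊189.6855/20⌋ = 9 → J; lat ⌊130.3665/10⌋ = 13 → N.
Square (2°×1°, digits 0–9): lon ⌊9.6855/2⌋ = 4; lat ⌊0.3665/1⌋ = 0.
Subsquare (5′×2.5′, letters a–x): lon ⌊1.6855/0.0833333⌋ = 20 → u; lat ⌊0.3665/0.0416667⌋ = 8 → i.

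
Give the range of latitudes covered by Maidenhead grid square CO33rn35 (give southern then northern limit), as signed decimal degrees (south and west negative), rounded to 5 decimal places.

Field C=2, O=14: +2·20° lon, +14·10° lat → SW at lon -140°, lat 50°.
Square 3, 3: +3·2° lon, +3·1° lat → SW at lon -134°, lat 53°.
Subsquare r=17, n=13: +17·0.0833333° lon, +13·0.0416667° lat → SW at lon -132.583°, lat 53.5417°.
Extended square 3, 5: +3·0.00833333° lon, +5·0.00416667° lat → SW at lon -132.558°, lat 53.5625°.
Cell spans 0.00833333° lon × 0.00416667° lat.
south 53.56250, north 53.56667.

53.56250, 53.56667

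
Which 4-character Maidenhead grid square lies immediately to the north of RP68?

Latitude square 8; +1 → 9.
The longitude characters are unchanged.

RP69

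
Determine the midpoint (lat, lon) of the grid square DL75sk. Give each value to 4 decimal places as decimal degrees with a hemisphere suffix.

25.4375° N, 104.4583° W

Field D=3, L=11: +3·20° lon, +11·10° lat → SW at lon -120°, lat 20°.
Square 7, 5: +7·2° lon, +5·1° lat → SW at lon -106°, lat 25°.
Subsquare s=18, k=10: +18·0.0833333° lon, +10·0.0416667° lat → SW at lon -104.5°, lat 25.4167°.
Cell spans 0.0833333° lon × 0.0416667° lat. Centre is SW corner plus half of each.
latitude 25.4375° N, longitude 104.4583° W.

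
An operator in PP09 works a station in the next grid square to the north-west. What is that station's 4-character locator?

OQ90

Longitude square 0; −1 → -1, wraps to 9, carry into field.
Longitude field P = 15; −1 → 14 = O.
Latitude square 9; +1 → 10, wraps to 0, carry into field.
Latitude field P = 15; +1 → 16 = Q.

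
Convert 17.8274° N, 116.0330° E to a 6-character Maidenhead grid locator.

Add 180° to longitude and 90° to latitude: 296.0330, 107.8274.
Field: 296.0330/20 → 14 → O, 107.8274/10 → 10 → K; chars OK.
Square: 16.0330/2 → 8, 7.8274/1 → 7; chars 87.
Subsquare: 0.0330/0.0833333 → 0 → a, 0.8274/0.0416667 → 19 → t; chars at.

OK87at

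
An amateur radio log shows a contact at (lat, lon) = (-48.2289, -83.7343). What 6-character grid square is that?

Shift to the Maidenhead origin (180°W, 90°S): lon 96.2657, lat 41.7711.
Field: 96.2657/20 → 4 → E, 41.7711/10 → 4 → E; chars EE.
Square: 16.2657/2 → 8, 1.7711/1 → 1; chars 81.
Subsquare: 0.2657/0.0833333 → 3 → d, 0.7711/0.0416667 → 18 → s; chars ds.

EE81ds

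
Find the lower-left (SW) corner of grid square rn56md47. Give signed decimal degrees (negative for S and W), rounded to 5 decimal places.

Field R=17, N=13: +17·20° lon, +13·10° lat → SW at lon 160°, lat 40°.
Square 5, 6: +5·2° lon, +6·1° lat → SW at lon 170°, lat 46°.
Subsquare m=12, d=3: +12·0.0833333° lon, +3·0.0416667° lat → SW at lon 171°, lat 46.125°.
Extended square 4, 7: +4·0.00833333° lon, +7·0.00416667° lat → SW at lon 171.033°, lat 46.1542°.
latitude 46.15417, longitude 171.03333.

46.15417, 171.03333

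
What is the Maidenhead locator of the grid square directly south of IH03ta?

IH02tx

Latitude subsquare a = 0; −1 → -1, wraps to 23 = x, carry into square.
Latitude square 3; −1 → 2.
The longitude characters are unchanged.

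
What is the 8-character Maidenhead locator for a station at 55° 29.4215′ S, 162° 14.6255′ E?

Add 180° to longitude and 90° to latitude: 342.24376, 34.50964.
Field: lon ⌊342.24376/20⌋ = 17 → R; lat ⌊34.50964/10⌋ = 3 → D.
Square: lon ⌊2.24376/2⌋ = 1; lat ⌊4.50964/1⌋ = 4.
Subsquare: lon ⌊0.24376/0.0833333⌋ = 2 → c; lat ⌊0.50964/0.0416667⌋ = 12 → m.
Extended square: lon ⌊0.07709/0.00833333⌋ = 9; lat ⌊0.00964/0.00416667⌋ = 2.

RD14cm92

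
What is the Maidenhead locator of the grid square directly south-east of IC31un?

IC31vm

Longitude subsquare u = 20; +1 → 21 = v.
Latitude subsquare n = 13; −1 → 12 = m.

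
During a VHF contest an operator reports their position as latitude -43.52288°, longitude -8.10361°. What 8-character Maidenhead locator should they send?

Shift to the Maidenhead origin (180°W, 90°S): lon 171.89639, lat 46.47712.
Field (20°×10°, letters A–R): lon ⌊171.89639/20⌋ = 8 → I; lat ⌊46.47712/10⌋ = 4 → E.
Square (2°×1°, digits 0–9): lon ⌊11.89639/2⌋ = 5; lat ⌊6.47712/1⌋ = 6.
Subsquare (5′×2.5′, letters a–x): lon ⌊1.89639/0.0833333⌋ = 22 → w; lat ⌊0.47712/0.0416667⌋ = 11 → l.
Extended square (30″×15″, digits 0–9): lon ⌊0.06306/0.00833333⌋ = 7; lat ⌊0.01879/0.00416667⌋ = 4.

IE56wl74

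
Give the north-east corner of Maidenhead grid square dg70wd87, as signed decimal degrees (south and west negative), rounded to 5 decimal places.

Field D=3, G=6: +3·20° lon, +6·10° lat → SW at lon -120°, lat -30°.
Square 7, 0: +7·2° lon, +0·1° lat → SW at lon -106°, lat -30°.
Subsquare w=22, d=3: +22·0.0833333° lon, +3·0.0416667° lat → SW at lon -104.167°, lat -29.875°.
Extended square 8, 7: +8·0.00833333° lon, +7·0.00416667° lat → SW at lon -104.1°, lat -29.8458°.
Cell spans 0.00833333° lon × 0.00416667° lat. NE corner is SW corner plus one full cell.
latitude -29.84167, longitude -104.09167.

-29.84167, -104.09167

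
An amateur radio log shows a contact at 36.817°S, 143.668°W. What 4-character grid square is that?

Shift to the Maidenhead origin (180°W, 90°S): lon 36.33, lat 53.18.
Field: 36.33/20 → 1 → B, 53.18/10 → 5 → F; chars BF.
Square: 16.33/2 → 8, 3.18/1 → 3; chars 83.

BF83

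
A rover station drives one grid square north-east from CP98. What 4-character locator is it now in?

Longitude square 9; +1 → 10, wraps to 0, carry into field.
Longitude field C = 2; +1 → 3 = D.
Latitude square 8; +1 → 9.

DP09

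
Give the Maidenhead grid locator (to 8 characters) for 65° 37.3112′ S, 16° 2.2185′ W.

Offset from 180°W / 90°S: lon 163.96302°, lat 24.37815°.
Field: 163.96302/20 → 8 → I, 24.37815/10 → 2 → C; chars IC.
Square: 3.96302/2 → 1, 4.37815/1 → 4; chars 14.
Subsquare: 1.96302/0.0833333 → 23 → x, 0.37815/0.0416667 → 9 → j; chars xj.
Extended square: 0.04636/0.00833333 → 5, 0.00315/0.00416667 → 0; chars 50.

IC14xj50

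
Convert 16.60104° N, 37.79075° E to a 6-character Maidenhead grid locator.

Add 180° to longitude and 90° to latitude: 217.7908, 106.6010.
Field (20°×10°, letters A–R): lon ⌊217.7908/20⌋ = 10 → K; lat ⌊106.6010/10⌋ = 10 → K.
Square (2°×1°, digits 0–9): lon ⌊17.7908/2⌋ = 8; lat ⌊6.6010/1⌋ = 6.
Subsquare (5′×2.5′, letters a–x): lon ⌊1.7908/0.0833333⌋ = 21 → v; lat ⌊0.6010/0.0416667⌋ = 14 → o.

KK86vo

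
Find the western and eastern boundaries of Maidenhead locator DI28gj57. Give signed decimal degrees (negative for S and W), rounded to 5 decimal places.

Field D=3, I=8: +3·20° lon, +8·10° lat → SW at lon -120°, lat -10°.
Square 2, 8: +2·2° lon, +8·1° lat → SW at lon -116°, lat -2°.
Subsquare g=6, j=9: +6·0.0833333° lon, +9·0.0416667° lat → SW at lon -115.5°, lat -1.625°.
Extended square 5, 7: +5·0.00833333° lon, +7·0.00416667° lat → SW at lon -115.458°, lat -1.59583°.
Cell spans 0.00833333° lon × 0.00416667° lat.
west -115.45833, east -115.45000.

-115.45833, -115.45000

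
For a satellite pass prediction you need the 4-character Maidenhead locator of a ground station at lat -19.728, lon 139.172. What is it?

Add 180° to longitude and 90° to latitude: 319.17, 70.27.
Field: 319.17/20 → 15 → P, 70.27/10 → 7 → H; chars PH.
Square: 19.17/2 → 9, 0.27/1 → 0; chars 90.

PH90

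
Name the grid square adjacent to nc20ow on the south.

NC20ov

Latitude subsquare w = 22; −1 → 21 = v.
The longitude characters are unchanged.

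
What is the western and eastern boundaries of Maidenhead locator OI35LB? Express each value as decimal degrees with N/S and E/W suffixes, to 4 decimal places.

Field O=14, I=8: +14·20° lon, +8·10° lat → SW at lon 100°, lat -10°.
Square 3, 5: +3·2° lon, +5·1° lat → SW at lon 106°, lat -5°.
Subsquare l=11, b=1: +11·0.0833333° lon, +1·0.0416667° lat → SW at lon 106.917°, lat -4.95833°.
Cell spans 0.0833333° lon × 0.0416667° lat.
west 106.9167° E, east 107.0000° E.

106.9167° E, 107.0000° E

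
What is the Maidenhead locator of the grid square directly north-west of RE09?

QF90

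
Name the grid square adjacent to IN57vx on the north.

Latitude subsquare x = 23; +1 → 24, wraps to 0 = a, carry into square.
Latitude square 7; +1 → 8.
The longitude characters are unchanged.

IN58va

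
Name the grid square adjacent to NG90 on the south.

Latitude square 0; −1 → -1, wraps to 9, carry into field.
Latitude field G = 6; −1 → 5 = F.
The longitude characters are unchanged.

NF99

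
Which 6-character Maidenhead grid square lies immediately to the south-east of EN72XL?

EN82ak

Longitude subsquare x = 23; +1 → 24, wraps to 0 = a, carry into square.
Longitude square 7; +1 → 8.
Latitude subsquare l = 11; −1 → 10 = k.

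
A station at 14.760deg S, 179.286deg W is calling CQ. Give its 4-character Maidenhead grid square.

Offset from 180°W / 90°S: lon 0.71°, lat 75.24°.
Field (20°×10°, letters A–R): lon ⌊0.71/20⌋ = 0 → A; lat ⌊75.24/10⌋ = 7 → H.
Square (2°×1°, digits 0–9): lon ⌊0.71/2⌋ = 0; lat ⌊5.24/1⌋ = 5.

AH05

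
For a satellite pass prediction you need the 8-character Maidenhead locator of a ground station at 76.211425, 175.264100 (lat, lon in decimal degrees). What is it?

RQ76pf10

Shift to the Maidenhead origin (180°W, 90°S): lon 355.26410, lat 166.21143.
Field: lon ⌊355.26410/20⌋ = 17 → R; lat ⌊166.21143/10⌋ = 16 → Q.
Square: lon ⌊15.26410/2⌋ = 7; lat ⌊6.21143/1⌋ = 6.
Subsquare: lon ⌊1.26410/0.0833333⌋ = 15 → p; lat ⌊0.21143/0.0416667⌋ = 5 → f.
Extended square: lon ⌊0.01410/0.00833333⌋ = 1; lat ⌊0.00309/0.00416667⌋ = 0.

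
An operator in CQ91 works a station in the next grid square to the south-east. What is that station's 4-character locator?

DQ00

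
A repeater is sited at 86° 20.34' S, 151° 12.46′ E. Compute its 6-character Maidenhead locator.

Shift to the Maidenhead origin (180°W, 90°S): lon 331.2077, lat 3.6610.
Field: lon ⌊331.2077/20⌋ = 16 → Q; lat ⌊3.6610/10⌋ = 0 → A.
Square: lon ⌊11.2077/2⌋ = 5; lat ⌊3.6610/1⌋ = 3.
Subsquare: lon ⌊1.2077/0.0833333⌋ = 14 → o; lat ⌊0.6610/0.0416667⌋ = 15 → p.

QA53op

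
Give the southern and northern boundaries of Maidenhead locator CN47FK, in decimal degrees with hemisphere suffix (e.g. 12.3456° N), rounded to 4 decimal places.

Field C=2, N=13: +2·20° lon, +13·10° lat → SW at lon -140°, lat 40°.
Square 4, 7: +4·2° lon, +7·1° lat → SW at lon -132°, lat 47°.
Subsquare f=5, k=10: +5·0.0833333° lon, +10·0.0416667° lat → SW at lon -131.583°, lat 47.4167°.
Cell spans 0.0833333° lon × 0.0416667° lat.
south 47.4167° N, north 47.4583° N.

47.4167° N, 47.4583° N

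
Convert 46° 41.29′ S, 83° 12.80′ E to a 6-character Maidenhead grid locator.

NE13oh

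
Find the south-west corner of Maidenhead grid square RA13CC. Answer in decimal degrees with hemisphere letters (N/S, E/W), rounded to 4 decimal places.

86.9167° S, 162.1667° E

Field R=17, A=0: +17·20° lon, +0·10° lat → SW at lon 160°, lat -90°.
Square 1, 3: +1·2° lon, +3·1° lat → SW at lon 162°, lat -87°.
Subsquare c=2, c=2: +2·0.0833333° lon, +2·0.0416667° lat → SW at lon 162.167°, lat -86.9167°.
latitude 86.9167° S, longitude 162.1667° E.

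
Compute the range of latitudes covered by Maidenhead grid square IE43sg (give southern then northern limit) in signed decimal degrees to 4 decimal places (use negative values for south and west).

-46.7500, -46.7083

Field I=8, E=4: +8·20° lon, +4·10° lat → SW at lon -20°, lat -50°.
Square 4, 3: +4·2° lon, +3·1° lat → SW at lon -12°, lat -47°.
Subsquare s=18, g=6: +18·0.0833333° lon, +6·0.0416667° lat → SW at lon -10.5°, lat -46.75°.
Cell spans 0.0833333° lon × 0.0416667° lat.
south -46.7500, north -46.7083.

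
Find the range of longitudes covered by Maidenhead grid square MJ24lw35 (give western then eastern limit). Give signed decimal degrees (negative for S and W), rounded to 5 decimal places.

64.94167, 64.95000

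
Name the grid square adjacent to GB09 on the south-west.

FB98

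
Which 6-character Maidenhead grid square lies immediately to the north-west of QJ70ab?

Longitude subsquare a = 0; −1 → -1, wraps to 23 = x, carry into square.
Longitude square 7; −1 → 6.
Latitude subsquare b = 1; +1 → 2 = c.

QJ60xc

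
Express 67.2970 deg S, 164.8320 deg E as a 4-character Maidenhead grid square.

Add 180° to longitude and 90° to latitude: 344.83, 22.70.
Field (20°×10°, letters A–R): 344.83/20 → 17 → R, 22.70/10 → 2 → C; chars RC.
Square (2°×1°, digits 0–9): 4.83/2 → 2, 2.70/1 → 2; chars 22.

RC22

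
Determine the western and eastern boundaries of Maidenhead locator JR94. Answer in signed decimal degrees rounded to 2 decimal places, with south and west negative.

18.00, 20.00

Field J=9, R=17: +9·20° lon, +17·10° lat → SW at lon 0°, lat 80°.
Square 9, 4: +9·2° lon, +4·1° lat → SW at lon 18°, lat 84°.
Cell spans 2° lon × 1° lat.
west 18.00, east 20.00.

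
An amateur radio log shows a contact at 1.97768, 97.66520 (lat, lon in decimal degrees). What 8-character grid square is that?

NJ81tx94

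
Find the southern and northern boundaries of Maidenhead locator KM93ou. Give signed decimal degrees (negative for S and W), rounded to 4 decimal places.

33.8333, 33.8750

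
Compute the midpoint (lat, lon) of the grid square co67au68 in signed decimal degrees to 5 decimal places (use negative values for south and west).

Field C=2, O=14: +2·20° lon, +14·10° lat → SW at lon -140°, lat 50°.
Square 6, 7: +6·2° lon, +7·1° lat → SW at lon -128°, lat 57°.
Subsquare a=0, u=20: +0·0.0833333° lon, +20·0.0416667° lat → SW at lon -128°, lat 57.8333°.
Extended square 6, 8: +6·0.00833333° lon, +8·0.00416667° lat → SW at lon -127.95°, lat 57.8667°.
Cell spans 0.00833333° lon × 0.00416667° lat. Centre is SW corner plus half of each.
latitude 57.86875, longitude -127.94583.

57.86875, -127.94583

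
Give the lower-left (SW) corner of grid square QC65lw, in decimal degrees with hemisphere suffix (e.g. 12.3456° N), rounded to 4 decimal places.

Field Q=16, C=2: +16·20° lon, +2·10° lat → SW at lon 140°, lat -70°.
Square 6, 5: +6·2° lon, +5·1° lat → SW at lon 152°, lat -65°.
Subsquare l=11, w=22: +11·0.0833333° lon, +22·0.0416667° lat → SW at lon 152.917°, lat -64.0833°.
latitude 64.0833° S, longitude 152.9167° E.

64.0833° S, 152.9167° E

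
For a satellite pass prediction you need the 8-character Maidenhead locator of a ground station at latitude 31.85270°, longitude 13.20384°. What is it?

Offset from 180°W / 90°S: lon 193.20384°, lat 121.85270°.
Field (20°×10°, letters A–R): lon ⌊193.20384/20⌋ = 9 → J; lat ⌊121.85270/10⌋ = 12 → M.
Square (2°×1°, digits 0–9): lon ⌊13.20384/2⌋ = 6; lat ⌊1.85270/1⌋ = 1.
Subsquare (5′×2.5′, letters a–x): lon ⌊1.20384/0.0833333⌋ = 14 → o; lat ⌊0.85270/0.0416667⌋ = 20 → u.
Extended square (30″×15″, digits 0–9): lon ⌊0.03717/0.00833333⌋ = 4; lat ⌊0.01937/0.00416667⌋ = 4.

JM61ou44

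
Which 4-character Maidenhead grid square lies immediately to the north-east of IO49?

Longitude square 4; +1 → 5.
Latitude square 9; +1 → 10, wraps to 0, carry into field.
Latitude field O = 14; +1 → 15 = P.

IP50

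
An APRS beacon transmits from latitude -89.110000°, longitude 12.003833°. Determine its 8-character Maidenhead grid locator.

Shift to the Maidenhead origin (180°W, 90°S): lon 192.00383, lat 0.89000.
Field: lon ⌊192.00383/20⌋ = 9 → J; lat ⌊0.89000/10⌋ = 0 → A.
Square: lon ⌊12.00383/2⌋ = 6; lat ⌊0.89000/1⌋ = 0.
Subsquare: lon ⌊0.00383/0.0833333⌋ = 0 → a; lat ⌊0.89000/0.0416667⌋ = 21 → v.
Extended square: lon ⌊0.00383/0.00833333⌋ = 0; lat ⌊0.01500/0.00416667⌋ = 3.

JA60av03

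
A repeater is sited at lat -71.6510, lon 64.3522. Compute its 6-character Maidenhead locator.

Shift to the Maidenhead origin (180°W, 90°S): lon 244.3522, lat 18.3490.
Field: lon ⌊244.3522/20⌋ = 12 → M; lat ⌊18.3490/10⌋ = 1 → B.
Square: lon ⌊4.3522/2⌋ = 2; lat ⌊8.3490/1⌋ = 8.
Subsquare: lon ⌊0.3522/0.0833333⌋ = 4 → e; lat ⌊0.3490/0.0416667⌋ = 8 → i.

MB28ei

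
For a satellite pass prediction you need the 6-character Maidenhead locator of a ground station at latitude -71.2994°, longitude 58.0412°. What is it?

LB98aq

Offset from 180°W / 90°S: lon 238.0412°, lat 18.7006°.
Field (20°×10°, letters A–R): 238.0412/20 → 11 → L, 18.7006/10 → 1 → B; chars LB.
Square (2°×1°, digits 0–9): 18.0412/2 → 9, 8.7006/1 → 8; chars 98.
Subsquare (5′×2.5′, letters a–x): 0.0412/0.0833333 → 0 → a, 0.7006/0.0416667 → 16 → q; chars aq.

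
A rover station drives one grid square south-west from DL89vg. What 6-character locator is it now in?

Longitude subsquare v = 21; −1 → 20 = u.
Latitude subsquare g = 6; −1 → 5 = f.

DL89uf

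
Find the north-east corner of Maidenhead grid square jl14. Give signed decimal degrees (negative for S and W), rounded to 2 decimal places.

25.00, 4.00

Field J=9, L=11: +9·20° lon, +11·10° lat → SW at lon 0°, lat 20°.
Square 1, 4: +1·2° lon, +4·1° lat → SW at lon 2°, lat 24°.
Cell spans 2° lon × 1° lat. NE corner is SW corner plus one full cell.
latitude 25.00, longitude 4.00.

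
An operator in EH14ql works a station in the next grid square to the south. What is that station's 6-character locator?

Latitude subsquare l = 11; −1 → 10 = k.
The longitude characters are unchanged.

EH14qk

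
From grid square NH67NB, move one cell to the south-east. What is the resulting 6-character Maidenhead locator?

Longitude subsquare n = 13; +1 → 14 = o.
Latitude subsquare b = 1; −1 → 0 = a.

NH67oa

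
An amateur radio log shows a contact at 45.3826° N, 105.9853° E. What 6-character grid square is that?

ON25xj

Offset from 180°W / 90°S: lon 285.9853°, lat 135.3826°.
Field: 285.9853/20 → 14 → O, 135.3826/10 → 13 → N; chars ON.
Square: 5.9853/2 → 2, 5.3826/1 → 5; chars 25.
Subsquare: 1.9853/0.0833333 → 23 → x, 0.3826/0.0416667 → 9 → j; chars xj.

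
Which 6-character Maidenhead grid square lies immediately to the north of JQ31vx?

JQ32va

Latitude subsquare x = 23; +1 → 24, wraps to 0 = a, carry into square.
Latitude square 1; +1 → 2.
The longitude characters are unchanged.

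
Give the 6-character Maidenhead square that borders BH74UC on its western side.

BH74tc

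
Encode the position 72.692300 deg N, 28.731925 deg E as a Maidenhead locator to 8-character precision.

Add 180° to longitude and 90° to latitude: 208.73192, 162.69230.
Field (20°×10°, letters A–R): lon ⌊208.73192/20⌋ = 10 → K; lat ⌊162.69230/10⌋ = 16 → Q.
Square (2°×1°, digits 0–9): lon ⌊8.73192/2⌋ = 4; lat ⌊2.69230/1⌋ = 2.
Subsquare (5′×2.5′, letters a–x): lon ⌊0.73192/0.0833333⌋ = 8 → i; lat ⌊0.69230/0.0416667⌋ = 16 → q.
Extended square (30″×15″, digits 0–9): lon ⌊0.06526/0.00833333⌋ = 7; lat ⌊0.02563/0.00416667⌋ = 6.

KQ42iq76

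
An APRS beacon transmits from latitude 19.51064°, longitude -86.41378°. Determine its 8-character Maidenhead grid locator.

Shift to the Maidenhead origin (180°W, 90°S): lon 93.58622, lat 109.51064.
Field: lon ⌊93.58622/20⌋ = 4 → E; lat ⌊109.51064/10⌋ = 10 → K.
Square: lon ⌊13.58622/2⌋ = 6; lat ⌊9.51064/1⌋ = 9.
Subsquare: lon ⌊1.58622/0.0833333⌋ = 19 → t; lat ⌊0.51064/0.0416667⌋ = 12 → m.
Extended square: lon ⌊0.00289/0.00833333⌋ = 0; lat ⌊0.01064/0.00416667⌋ = 2.

EK69tm02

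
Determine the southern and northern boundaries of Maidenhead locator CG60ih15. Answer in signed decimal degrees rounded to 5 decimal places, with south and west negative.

-29.68750, -29.68333

Field C=2, G=6: +2·20° lon, +6·10° lat → SW at lon -140°, lat -30°.
Square 6, 0: +6·2° lon, +0·1° lat → SW at lon -128°, lat -30°.
Subsquare i=8, h=7: +8·0.0833333° lon, +7·0.0416667° lat → SW at lon -127.333°, lat -29.7083°.
Extended square 1, 5: +1·0.00833333° lon, +5·0.00416667° lat → SW at lon -127.325°, lat -29.6875°.
Cell spans 0.00833333° lon × 0.00416667° lat.
south -29.68750, north -29.68333.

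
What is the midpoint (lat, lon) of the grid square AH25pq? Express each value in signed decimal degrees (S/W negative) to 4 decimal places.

-14.3125, -174.7083

Field A=0, H=7: +0·20° lon, +7·10° lat → SW at lon -180°, lat -20°.
Square 2, 5: +2·2° lon, +5·1° lat → SW at lon -176°, lat -15°.
Subsquare p=15, q=16: +15·0.0833333° lon, +16·0.0416667° lat → SW at lon -174.75°, lat -14.3333°.
Cell spans 0.0833333° lon × 0.0416667° lat. Centre is SW corner plus half of each.
latitude -14.3125, longitude -174.7083.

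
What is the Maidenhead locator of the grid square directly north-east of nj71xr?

Longitude subsquare x = 23; +1 → 24, wraps to 0 = a, carry into square.
Longitude square 7; +1 → 8.
Latitude subsquare r = 17; +1 → 18 = s.

NJ81as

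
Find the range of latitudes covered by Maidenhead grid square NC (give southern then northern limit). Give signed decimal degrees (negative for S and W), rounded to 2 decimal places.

Field N=13, C=2: +13·20° lon, +2·10° lat → SW at lon 80°, lat -70°.
Cell spans 20° lon × 10° lat.
south -70.00, north -60.00.

-70.00, -60.00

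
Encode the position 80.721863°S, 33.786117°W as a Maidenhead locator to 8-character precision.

HA39cg56

Add 180° to longitude and 90° to latitude: 146.21388, 9.27814.
Field: 146.21388/20 → 7 → H, 9.27814/10 → 0 → A; chars HA.
Square: 6.21388/2 → 3, 9.27814/1 → 9; chars 39.
Subsquare: 0.21388/0.0833333 → 2 → c, 0.27814/0.0416667 → 6 → g; chars cg.
Extended square: 0.04722/0.00833333 → 5, 0.02814/0.00416667 → 6; chars 56.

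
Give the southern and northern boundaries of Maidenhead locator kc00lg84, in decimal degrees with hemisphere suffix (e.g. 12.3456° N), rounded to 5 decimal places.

Field K=10, C=2: +10·20° lon, +2·10° lat → SW at lon 20°, lat -70°.
Square 0, 0: +0·2° lon, +0·1° lat → SW at lon 20°, lat -70°.
Subsquare l=11, g=6: +11·0.0833333° lon, +6·0.0416667° lat → SW at lon 20.9167°, lat -69.75°.
Extended square 8, 4: +8·0.00833333° lon, +4·0.00416667° lat → SW at lon 20.9833°, lat -69.7333°.
Cell spans 0.00833333° lon × 0.00416667° lat.
south 69.73333° S, north 69.72917° S.

69.73333° S, 69.72917° S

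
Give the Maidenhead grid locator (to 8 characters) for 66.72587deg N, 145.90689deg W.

BP76br14

Shift to the Maidenhead origin (180°W, 90°S): lon 34.09311, lat 156.72587.
Field: lon ⌊34.09311/20⌋ = 1 → B; lat ⌊156.72587/10⌋ = 15 → P.
Square: lon ⌊14.09311/2⌋ = 7; lat ⌊6.72587/1⌋ = 6.
Subsquare: lon ⌊0.09311/0.0833333⌋ = 1 → b; lat ⌊0.72587/0.0416667⌋ = 17 → r.
Extended square: lon ⌊0.00978/0.00833333⌋ = 1; lat ⌊0.01754/0.00416667⌋ = 4.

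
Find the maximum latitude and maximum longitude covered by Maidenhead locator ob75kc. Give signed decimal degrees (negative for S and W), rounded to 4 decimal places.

-74.8750, 114.9167

Field O=14, B=1: +14·20° lon, +1·10° lat → SW at lon 100°, lat -80°.
Square 7, 5: +7·2° lon, +5·1° lat → SW at lon 114°, lat -75°.
Subsquare k=10, c=2: +10·0.0833333° lon, +2·0.0416667° lat → SW at lon 114.833°, lat -74.9167°.
Cell spans 0.0833333° lon × 0.0416667° lat. NE corner is SW corner plus one full cell.
latitude -74.8750, longitude 114.9167.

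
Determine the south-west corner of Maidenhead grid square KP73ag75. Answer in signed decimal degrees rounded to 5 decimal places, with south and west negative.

63.27083, 34.05833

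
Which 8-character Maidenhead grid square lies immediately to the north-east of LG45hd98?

LG45id09

Longitude extended square 9; +1 → 10, wraps to 0, carry into subsquare.
Longitude subsquare h = 7; +1 → 8 = i.
Latitude extended square 8; +1 → 9.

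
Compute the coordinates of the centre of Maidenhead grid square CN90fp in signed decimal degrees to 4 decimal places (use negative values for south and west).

40.6458, -121.5417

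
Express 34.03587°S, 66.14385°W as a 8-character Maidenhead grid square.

Add 180° to longitude and 90° to latitude: 113.85615, 55.96413.
Field: 113.85615/20 → 5 → F, 55.96413/10 → 5 → F; chars FF.
Square: 13.85615/2 → 6, 5.96413/1 → 5; chars 65.
Subsquare: 1.85615/0.0833333 → 22 → w, 0.96413/0.0416667 → 23 → x; chars wx.
Extended square: 0.02282/0.00833333 → 2, 0.00580/0.00416667 → 1; chars 21.

FF65wx21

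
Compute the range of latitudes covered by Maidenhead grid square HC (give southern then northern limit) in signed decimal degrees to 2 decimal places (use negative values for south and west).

Field H=7, C=2: +7·20° lon, +2·10° lat → SW at lon -40°, lat -70°.
Cell spans 20° lon × 10° lat.
south -70.00, north -60.00.

-70.00, -60.00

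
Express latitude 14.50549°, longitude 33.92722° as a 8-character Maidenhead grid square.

KK64xm11

Offset from 180°W / 90°S: lon 213.92722°, lat 104.50549°.
Field: lon ⌊213.92722/20⌋ = 10 → K; lat ⌊104.50549/10⌋ = 10 → K.
Square: lon ⌊13.92722/2⌋ = 6; lat ⌊4.50549/1⌋ = 4.
Subsquare: lon ⌊1.92722/0.0833333⌋ = 23 → x; lat ⌊0.50549/0.0416667⌋ = 12 → m.
Extended square: lon ⌊0.01055/0.00833333⌋ = 1; lat ⌊0.00549/0.00416667⌋ = 1.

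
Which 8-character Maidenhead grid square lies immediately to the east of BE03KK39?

Longitude extended square 3; +1 → 4.
The latitude characters are unchanged.

BE03kk49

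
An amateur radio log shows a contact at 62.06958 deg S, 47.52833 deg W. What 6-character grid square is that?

Shift to the Maidenhead origin (180°W, 90°S): lon 132.4717, lat 27.9304.
Field (20°×10°, letters A–R): 132.4717/20 → 6 → G, 27.9304/10 → 2 → C; chars GC.
Square (2°×1°, digits 0–9): 12.4717/2 → 6, 7.9304/1 → 7; chars 67.
Subsquare (5′×2.5′, letters a–x): 0.4717/0.0833333 → 5 → f, 0.9304/0.0416667 → 22 → w; chars fw.

GC67fw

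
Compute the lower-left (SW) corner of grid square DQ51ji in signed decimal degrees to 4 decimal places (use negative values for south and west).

71.3333, -109.2500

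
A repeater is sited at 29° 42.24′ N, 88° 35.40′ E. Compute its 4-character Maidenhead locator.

NL49

Offset from 180°W / 90°S: lon 268.59°, lat 119.70°.
Field (20°×10°, letters A–R): lon ⌊268.59/20⌋ = 13 → N; lat ⌊119.70/10⌋ = 11 → L.
Square (2°×1°, digits 0–9): lon ⌊8.59/2⌋ = 4; lat ⌊9.70/1⌋ = 9.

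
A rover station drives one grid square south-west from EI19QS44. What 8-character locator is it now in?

Longitude extended square 4; −1 → 3.
Latitude extended square 4; −1 → 3.

EI19qs33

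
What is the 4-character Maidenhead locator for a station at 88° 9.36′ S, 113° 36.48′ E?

OA61

Shift to the Maidenhead origin (180°W, 90°S): lon 293.61, lat 1.84.
Field: lon ⌊293.61/20⌋ = 14 → O; lat ⌊1.84/10⌋ = 0 → A.
Square: lon ⌊13.61/2⌋ = 6; lat ⌊1.84/1⌋ = 1.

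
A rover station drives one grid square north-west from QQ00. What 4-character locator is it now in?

PQ91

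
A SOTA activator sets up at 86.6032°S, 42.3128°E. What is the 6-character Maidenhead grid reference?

LA13dj

Add 180° to longitude and 90° to latitude: 222.3128, 3.3968.
Field (20°×10°, letters A–R): 222.3128/20 → 11 → L, 3.3968/10 → 0 → A; chars LA.
Square (2°×1°, digits 0–9): 2.3128/2 → 1, 3.3968/1 → 3; chars 13.
Subsquare (5′×2.5′, letters a–x): 0.3128/0.0833333 → 3 → d, 0.3968/0.0416667 → 9 → j; chars dj.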